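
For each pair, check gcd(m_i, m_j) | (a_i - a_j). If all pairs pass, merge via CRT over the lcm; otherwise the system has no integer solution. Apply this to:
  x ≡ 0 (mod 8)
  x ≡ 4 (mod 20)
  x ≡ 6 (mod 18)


Moduli 8, 20, 18 are not pairwise coprime, so CRT works modulo lcm(m_i) when all pairwise compatibility conditions hold.
Pairwise compatibility: gcd(m_i, m_j) must divide a_i - a_j for every pair.
Merge one congruence at a time:
  Start: x ≡ 0 (mod 8).
  Combine with x ≡ 4 (mod 20): gcd(8, 20) = 4; 4 - 0 = 4, which IS divisible by 4, so compatible.
    Write x = 0 + 8·t and substitute into x ≡ 4 (mod 20): 8·t ≡ 4 − 0 = 4 (mod 20).
    Divide the congruence (and modulus) by g = 4: 2·t ≡ 1 (mod 5).
    The inverse of 2 mod 5 is 3 (since 2·3 = 6 = 1·5 + 1), so t ≡ 3·1 = 3 ≡ 3 (mod 5).
    Then x = 0 + 8·3 = 24, valid modulo lcm(8, 20) = 40: x ≡ 24 (mod 40).
  Combine with x ≡ 6 (mod 18): gcd(40, 18) = 2; 6 - 24 = -18, which IS divisible by 2, so compatible.
    Write x = 24 + 40·t and substitute into x ≡ 6 (mod 18): 40·t ≡ 6 − 24 = -18 (mod 18).
    Divide the congruence (and modulus) by g = 2: 20·t ≡ -9 (mod 9).
    Reduce coefficients mod 9: 2·t ≡ 0 (mod 9).
    The inverse of 2 mod 9 is 5 (since 2·5 = 10 = 1·9 + 1), so t ≡ 5·0 = 0 ≡ 0 (mod 9).
    Then x = 24 + 40·0 = 24, valid modulo lcm(40, 18) = 360: x ≡ 24 (mod 360).
Verify: 24 mod 8 = 0, 24 mod 20 = 4, 24 mod 18 = 6.

x ≡ 24 (mod 360).


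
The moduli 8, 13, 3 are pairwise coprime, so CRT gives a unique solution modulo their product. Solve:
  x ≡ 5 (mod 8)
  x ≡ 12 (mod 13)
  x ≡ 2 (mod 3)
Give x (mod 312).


Moduli 8, 13, 3 are pairwise coprime; by CRT there is a unique solution modulo M = 8 · 13 · 3 = 312.
Solve pairwise, accumulating the modulus:
  Start with x ≡ 5 (mod 8).
  Combine with x ≡ 12 (mod 13): since gcd(8, 13) = 1, we get a unique residue mod 104.
    Write x = 5 + 8·t and substitute into x ≡ 12 (mod 13): 8·t ≡ 12 − 5 = 7 (mod 13).
    The inverse of 8 mod 13 is 5 (since 8·5 = 40 = 3·13 + 1), so t ≡ 5·7 = 35 ≡ 9 (mod 13).
    Then x = 5 + 8·9 = 77, valid modulo lcm(8, 13) = 104: x ≡ 77 (mod 104).
  Combine with x ≡ 2 (mod 3): since gcd(104, 3) = 1, we get a unique residue mod 312.
    Write x = 77 + 104·t and substitute into x ≡ 2 (mod 3): 104·t ≡ 2 − 77 = -75 (mod 3).
    Reduce coefficients mod 3: 2·t ≡ 0 (mod 3).
    The inverse of 2 mod 3 is 2 (since 2·2 = 4 = 1·3 + 1), so t ≡ 2·0 = 0 ≡ 0 (mod 3).
    Then x = 77 + 104·0 = 77, valid modulo lcm(104, 3) = 312: x ≡ 77 (mod 312).
Verify: 77 mod 8 = 5 ✓, 77 mod 13 = 12 ✓, 77 mod 3 = 2 ✓.

x ≡ 77 (mod 312).


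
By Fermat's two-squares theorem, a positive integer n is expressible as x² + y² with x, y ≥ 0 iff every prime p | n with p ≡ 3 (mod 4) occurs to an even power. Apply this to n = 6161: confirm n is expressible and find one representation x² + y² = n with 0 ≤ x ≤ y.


Step 1: Factor n = 6161 = 61 · 101.
Step 2: Check the mod-4 condition on each prime factor: 61 ≡ 1 (mod 4), exponent 1; 101 ≡ 1 (mod 4), exponent 1.
All primes ≡ 3 (mod 4) appear to even exponent (or don't appear), so by the two-squares theorem n IS expressible as a sum of two squares.
Step 3: Build a representation. Here n = 61 · 101 is a product of primes ≡ 1 (mod 4). Each prime p ≡ 1 (mod 4) is itself a sum of two squares; find a² by testing p − a² for a perfect square:
  61: 61 − 1² = 60, 61 − 2² = 57, 61 − 3² = 52, 61 − 4² = 45, 61 − 5² = 36 = 6² ⇒ 61 = 5² + 6².
  101: 101 − 1² = 100 = 10² ⇒ 101 = 1² + 10².
  Combine using the Brahmagupta–Fibonacci identity (a² + b²)(c² + d²) = (ac − bd)² + (ad + bc)² = (ac + bd)² + (ad − bc)²:
  61 · 101 = 6161: from (5² + 6²)(1² + 10²), take (5·1 − 6·10, 5·10 + 6·1) = (5 − 60, 50 + 6) = (-55, 56); dropping signs (only squares matter) gives (55, 56); check 55² + 56² = 3025 + 3136 = 6161 ✓.
Step 4: Order so x ≤ y and verify: 55² + 56² = 3025 + 3136 = 6161 = n. ✓

n = 6161 = 55² + 56² (one valid representation with x ≤ y).


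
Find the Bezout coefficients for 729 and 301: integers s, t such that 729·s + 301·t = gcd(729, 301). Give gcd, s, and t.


Euclidean algorithm on (729, 301) — divide until remainder is 0:
  729 = 2 · 301 + 127
  301 = 2 · 127 + 47
  127 = 2 · 47 + 33
  47 = 1 · 33 + 14
  33 = 2 · 14 + 5
  14 = 2 · 5 + 4
  5 = 1 · 4 + 1
  4 = 4 · 1 + 0
gcd(729, 301) = 1.
Track Bezout coefficients alongside the remainders: start with r₀ = 729 = a·1 + b·0 (s = 1, t = 0) and r₁ = 301 = a·0 + b·1 (s = 0, t = 1); each new remainder r_{k+1} = r_{k-1} − q_k·r_k inherits s_{k+1} = s_{k-1} − q_k·s_k, t_{k+1} = t_{k-1} − q_k·t_k, so r_k = a·s_k + b·t_k at every step:
  q = 2: r = 127, s = 1 − 2·0 = 1, t = 0 − 2·1 = -2  (check: 729·1 + 301·(-2) = 127)
  q = 2: r = 47, s = 0 − 2·1 = -2, t = 1 − 2·(-2) = 5  (check: 729·(-2) + 301·5 = 47)
  q = 2: r = 33, s = 1 − 2·(-2) = 5, t = -2 − 2·5 = -12  (check: 729·5 + 301·(-12) = 33)
  q = 1: r = 14, s = -2 − 1·5 = -7, t = 5 − 1·(-12) = 17  (check: 729·(-7) + 301·17 = 14)
  q = 2: r = 5, s = 5 − 2·(-7) = 19, t = -12 − 2·17 = -46  (check: 729·19 + 301·(-46) = 5)
  q = 2: r = 4, s = -7 − 2·19 = -45, t = 17 − 2·(-46) = 109  (check: 729·(-45) + 301·109 = 4)
  q = 1: r = 1, s = 19 − 1·(-45) = 64, t = -46 − 1·109 = -155  (check: 729·64 + 301·(-155) = 1)
The row with r = 1 (the gcd) gives the Bezout coefficients s = 64, t = -155.
Result: 729 · (64) + 301 · (-155) = 1.

gcd(729, 301) = 1; s = 64, t = -155 (check: 729·64 + 301·(-155) = 1).


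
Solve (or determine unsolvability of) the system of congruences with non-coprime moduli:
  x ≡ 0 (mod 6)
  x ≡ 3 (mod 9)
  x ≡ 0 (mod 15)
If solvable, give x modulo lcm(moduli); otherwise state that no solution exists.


Moduli 6, 9, 15 are not pairwise coprime, so CRT works modulo lcm(m_i) when all pairwise compatibility conditions hold.
Pairwise compatibility: gcd(m_i, m_j) must divide a_i - a_j for every pair.
Merge one congruence at a time:
  Start: x ≡ 0 (mod 6).
  Combine with x ≡ 3 (mod 9): gcd(6, 9) = 3; 3 - 0 = 3, which IS divisible by 3, so compatible.
    Write x = 0 + 6·t and substitute into x ≡ 3 (mod 9): 6·t ≡ 3 − 0 = 3 (mod 9).
    Divide the congruence (and modulus) by g = 3: 2·t ≡ 1 (mod 3).
    The inverse of 2 mod 3 is 2 (since 2·2 = 4 = 1·3 + 1), so t ≡ 2·1 = 2 ≡ 2 (mod 3).
    Then x = 0 + 6·2 = 12, valid modulo lcm(6, 9) = 18: x ≡ 12 (mod 18).
  Combine with x ≡ 0 (mod 15): gcd(18, 15) = 3; 0 - 12 = -12, which IS divisible by 3, so compatible.
    Write x = 12 + 18·t and substitute into x ≡ 0 (mod 15): 18·t ≡ 0 − 12 = -12 (mod 15).
    Divide the congruence (and modulus) by g = 3: 6·t ≡ -4 (mod 5).
    Reduce coefficients mod 5: 1·t ≡ 1 (mod 5).
    So t ≡ 1 (mod 5).
    Then x = 12 + 18·1 = 30, valid modulo lcm(18, 15) = 90: x ≡ 30 (mod 90).
Verify: 30 mod 6 = 0, 30 mod 9 = 3, 30 mod 15 = 0.

x ≡ 30 (mod 90).


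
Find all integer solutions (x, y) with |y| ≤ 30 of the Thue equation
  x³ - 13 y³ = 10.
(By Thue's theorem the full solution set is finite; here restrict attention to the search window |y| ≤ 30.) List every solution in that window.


The equation is x³ - 13y³ = 10. For fixed y, x³ = 13·y³ + 10, so a solution requires the RHS to be a perfect cube.
Strategy: iterate y from -30 to 30, compute RHS = 13·y³ + 10, and check whether it is a (positive or negative) perfect cube.
Check small values of y:
  y = 0: RHS = 10 is not a perfect cube.
  y = 1: RHS = 23 is not a perfect cube.
  y = -1: RHS = -3 is not a perfect cube.
  y = 2: RHS = 114 is not a perfect cube.
  y = -2: RHS = -94 is not a perfect cube.
  y = 3: RHS = 361 is not a perfect cube.
  y = -3: RHS = -341 is not a perfect cube.
Continuing the search up to |y| = 30 finds no solutions either.
No (x, y) in the scanned range satisfies the equation.

No integer solutions with |y| ≤ 30.


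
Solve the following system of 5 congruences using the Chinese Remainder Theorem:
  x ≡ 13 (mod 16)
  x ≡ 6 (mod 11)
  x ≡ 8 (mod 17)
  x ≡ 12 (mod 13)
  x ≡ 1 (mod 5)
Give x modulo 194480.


Product of moduli M = 16 · 11 · 17 · 13 · 5 = 194480.
Merge one congruence at a time:
  Start: x ≡ 13 (mod 16).
  Combine with x ≡ 6 (mod 11); new modulus lcm = 176.
    Write x = 13 + 16·t and substitute into x ≡ 6 (mod 11): 16·t ≡ 6 − 13 = -7 (mod 11).
    Reduce coefficients mod 11: 5·t ≡ 4 (mod 11).
    The inverse of 5 mod 11 is 9 (since 5·9 = 45 = 4·11 + 1), so t ≡ 9·4 = 36 ≡ 3 (mod 11).
    Then x = 13 + 16·3 = 61, valid modulo lcm(16, 11) = 176: x ≡ 61 (mod 176).
  Combine with x ≡ 8 (mod 17); new modulus lcm = 2992.
    Write x = 61 + 176·t and substitute into x ≡ 8 (mod 17): 176·t ≡ 8 − 61 = -53 (mod 17).
    Reduce coefficients mod 17: 6·t ≡ 15 (mod 17).
    The inverse of 6 mod 17 is 3 (since 6·3 = 18 = 1·17 + 1), so t ≡ 3·15 = 45 ≡ 11 (mod 17).
    Then x = 61 + 176·11 = 1997, valid modulo lcm(176, 17) = 2992: x ≡ 1997 (mod 2992).
  Combine with x ≡ 12 (mod 13); new modulus lcm = 38896.
    Write x = 1997 + 2992·t and substitute into x ≡ 12 (mod 13): 2992·t ≡ 12 − 1997 = -1985 (mod 13).
    Reduce coefficients mod 13: 2·t ≡ 4 (mod 13).
    The inverse of 2 mod 13 is 7 (since 2·7 = 14 = 1·13 + 1), so t ≡ 7·4 = 28 ≡ 2 (mod 13).
    Then x = 1997 + 2992·2 = 7981, valid modulo lcm(2992, 13) = 38896: x ≡ 7981 (mod 38896).
  Combine with x ≡ 1 (mod 5); new modulus lcm = 194480.
    Write x = 7981 + 38896·t and substitute into x ≡ 1 (mod 5): 38896·t ≡ 1 − 7981 = -7980 (mod 5).
    Reduce coefficients mod 5: 1·t ≡ 0 (mod 5).
    So t ≡ 0 (mod 5).
    Then x = 7981 + 38896·0 = 7981, valid modulo lcm(38896, 5) = 194480: x ≡ 7981 (mod 194480).
Verify against each original: 7981 mod 16 = 13, 7981 mod 11 = 6, 7981 mod 17 = 8, 7981 mod 13 = 12, 7981 mod 5 = 1.

x ≡ 7981 (mod 194480).


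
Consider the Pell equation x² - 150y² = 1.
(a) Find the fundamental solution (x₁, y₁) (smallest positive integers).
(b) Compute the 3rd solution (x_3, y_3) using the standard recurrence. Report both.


Step 1: Find the fundamental solution (x₁, y₁) of x² - 150y² = 1.
  Expand √150 as a continued fraction. a₀ = ⌊√150⌋ = 12; iterate m_{k+1} = d_k·a_k − m_k, d_{k+1} = (150 − m_{k+1}²)/d_k, a_{k+1} = ⌊(a₀ + m_{k+1})/d_{k+1}⌋ (starting m₀ = 0, d₀ = 1), with convergents p_k = a_k·p_{k-1} + p_{k-2}, q_k = a_k·q_{k-1} + q_{k-2} (p₋₁ = 1, q₋₁ = 0):
  k = 0: a₀ = 12; p₀/q₀ = 12/1; p₀² − 150·q₀² = 144 − 150 = -6.
  k = 1: m = 12, d = 6, a = ⌊(12 + 12)/6⌋ = 4; p/q = (4·12 + 1)/(4·1 + 0) = 49/4; p² − 150·q² = 2401 − 2400 = 1.
  The first convergent with p² − 150·q² = 1 gives the fundamental solution (x₁, y₁) = (49, 4).
Step 2: Apply the recurrence (x_{n+1}, y_{n+1}) = (x₁x_n + 150y₁y_n, x₁y_n + y₁x_n) repeatedly.
  From (x_1, y_1) = (49, 4): x_2 = 49·49 + 150·4·4 = 4801; y_2 = 49·4 + 4·49 = 392.
  From (x_2, y_2) = (4801, 392): x_3 = 49·4801 + 150·4·392 = 470449; y_3 = 49·392 + 4·4801 = 38412.
Step 3: Verify x_3² - 150·y_3² = 221322261601 - 221322261600 = 1 (should be 1). ✓

(x_1, y_1) = (49, 4); (x_3, y_3) = (470449, 38412).


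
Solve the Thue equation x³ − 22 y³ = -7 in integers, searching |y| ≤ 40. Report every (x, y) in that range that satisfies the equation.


The equation is x³ - 22y³ = -7. For fixed y, x³ = 22·y³ − 7, so a solution requires the RHS to be a perfect cube.
Strategy: iterate y from -40 to 40, compute RHS = 22·y³ − 7, and check whether it is a (positive or negative) perfect cube.
Check small values of y:
  y = 0: RHS = -7 is not a perfect cube.
  y = 1: RHS = 15 is not a perfect cube.
  y = -1: RHS = -29 is not a perfect cube.
  y = 2: RHS = 169 is not a perfect cube.
  y = -2: RHS = -183 is not a perfect cube.
  y = 3: RHS = 587 is not a perfect cube.
  y = -3: RHS = -601 is not a perfect cube.
Continuing the search up to |y| = 40 finds no solutions either.
No (x, y) in the scanned range satisfies the equation.

No integer solutions with |y| ≤ 40.


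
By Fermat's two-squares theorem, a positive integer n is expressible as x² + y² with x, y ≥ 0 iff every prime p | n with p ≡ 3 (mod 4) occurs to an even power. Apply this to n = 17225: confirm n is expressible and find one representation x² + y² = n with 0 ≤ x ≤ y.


Step 1: Factor n = 17225 = 5^2 · 13 · 53.
Step 2: Check the mod-4 condition on each prime factor: 5 ≡ 1 (mod 4), exponent 2; 13 ≡ 1 (mod 4), exponent 1; 53 ≡ 1 (mod 4), exponent 1.
All primes ≡ 3 (mod 4) appear to even exponent (or don't appear), so by the two-squares theorem n IS expressible as a sum of two squares.
Step 3: Build a representation. Group n = k² · m with k = 5 and m = 13 · 53 = 689 (a product of primes ≡ 1 (mod 4)); a representation of m scales to one of n via (k·x)² + (k·y)² = k²(x² + y²). Each prime p ≡ 1 (mod 4) is itself a sum of two squares; find a² by testing p − a² for a perfect square:
  13: 13 − 1² = 12, 13 − 2² = 9 = 3² ⇒ 13 = 2² + 3².
  53: 53 − 1² = 52, 53 − 2² = 49 = 7² ⇒ 53 = 2² + 7².
  Combine using the Brahmagupta–Fibonacci identity (a² + b²)(c² + d²) = (ac − bd)² + (ad + bc)² = (ac + bd)² + (ad − bc)²:
  13 · 53 = 689: from (2² + 3²)(2² + 7²), take (2·2 − 3·7, 2·7 + 3·2) = (4 − 21, 14 + 6) = (-17, 20); dropping signs (only squares matter) gives (17, 20); check 17² + 20² = 289 + 400 = 689 ✓.
  Scale by k = 5: (5·17, 5·20) = (85, 100).
Step 4: Order so x ≤ y and verify: 85² + 100² = 7225 + 10000 = 17225 = n. ✓

n = 17225 = 85² + 100² (one valid representation with x ≤ y).


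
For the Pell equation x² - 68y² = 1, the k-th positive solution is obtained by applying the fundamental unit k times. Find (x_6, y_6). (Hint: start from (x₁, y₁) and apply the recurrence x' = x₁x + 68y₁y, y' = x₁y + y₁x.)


Step 1: Find the fundamental solution (x₁, y₁) of x² - 68y² = 1.
  Expand √68 as a continued fraction. a₀ = ⌊√68⌋ = 8; iterate m_{k+1} = d_k·a_k − m_k, d_{k+1} = (68 − m_{k+1}²)/d_k, a_{k+1} = ⌊(a₀ + m_{k+1})/d_{k+1}⌋ (starting m₀ = 0, d₀ = 1), with convergents p_k = a_k·p_{k-1} + p_{k-2}, q_k = a_k·q_{k-1} + q_{k-2} (p₋₁ = 1, q₋₁ = 0):
  k = 0: a₀ = 8; p₀/q₀ = 8/1; p₀² − 68·q₀² = 64 − 68 = -4.
  k = 1: m = 8, d = 4, a = ⌊(8 + 8)/4⌋ = 4; p/q = (4·8 + 1)/(4·1 + 0) = 33/4; p² − 68·q² = 1089 − 1088 = 1.
  The first convergent with p² − 68·q² = 1 gives the fundamental solution (x₁, y₁) = (33, 4).
Step 2: Apply the recurrence (x_{n+1}, y_{n+1}) = (x₁x_n + 68y₁y_n, x₁y_n + y₁x_n) repeatedly.
  From (x_1, y_1) = (33, 4): x_2 = 33·33 + 68·4·4 = 2177; y_2 = 33·4 + 4·33 = 264.
  From (x_2, y_2) = (2177, 264): x_3 = 33·2177 + 68·4·264 = 143649; y_3 = 33·264 + 4·2177 = 17420.
  From (x_3, y_3) = (143649, 17420): x_4 = 33·143649 + 68·4·17420 = 9478657; y_4 = 33·17420 + 4·143649 = 1149456.
  From (x_4, y_4) = (9478657, 1149456): x_5 = 33·9478657 + 68·4·1149456 = 625447713; y_5 = 33·1149456 + 4·9478657 = 75846676.
  From (x_5, y_5) = (625447713, 75846676): x_6 = 33·625447713 + 68·4·75846676 = 41270070401; y_6 = 33·75846676 + 4·625447713 = 5004731160.
Step 3: Verify x_6² - 68·y_6² = 1703218710903496300801 - 1703218710903496300800 = 1 (should be 1). ✓

(x_1, y_1) = (33, 4); (x_6, y_6) = (41270070401, 5004731160).


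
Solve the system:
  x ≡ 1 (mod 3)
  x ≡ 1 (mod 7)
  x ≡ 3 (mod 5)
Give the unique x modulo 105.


Moduli 3, 7, 5 are pairwise coprime; by CRT there is a unique solution modulo M = 3 · 7 · 5 = 105.
Solve pairwise, accumulating the modulus:
  Start with x ≡ 1 (mod 3).
  Combine with x ≡ 1 (mod 7): since gcd(3, 7) = 1, we get a unique residue mod 21.
    Write x = 1 + 3·t and substitute into x ≡ 1 (mod 7): 3·t ≡ 1 − 1 = 0 (mod 7).
    The inverse of 3 mod 7 is 5 (since 3·5 = 15 = 2·7 + 1), so t ≡ 5·0 = 0 ≡ 0 (mod 7).
    Then x = 1 + 3·0 = 1, valid modulo lcm(3, 7) = 21: x ≡ 1 (mod 21).
  Combine with x ≡ 3 (mod 5): since gcd(21, 5) = 1, we get a unique residue mod 105.
    Write x = 1 + 21·t and substitute into x ≡ 3 (mod 5): 21·t ≡ 3 − 1 = 2 (mod 5).
    Reduce coefficients mod 5: 1·t ≡ 2 (mod 5).
    So t ≡ 2 (mod 5).
    Then x = 1 + 21·2 = 43, valid modulo lcm(21, 5) = 105: x ≡ 43 (mod 105).
Verify: 43 mod 3 = 1 ✓, 43 mod 7 = 1 ✓, 43 mod 5 = 3 ✓.

x ≡ 43 (mod 105).


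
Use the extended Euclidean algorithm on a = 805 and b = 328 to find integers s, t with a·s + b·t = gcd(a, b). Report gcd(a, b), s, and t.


Euclidean algorithm on (805, 328) — divide until remainder is 0:
  805 = 2 · 328 + 149
  328 = 2 · 149 + 30
  149 = 4 · 30 + 29
  30 = 1 · 29 + 1
  29 = 29 · 1 + 0
gcd(805, 328) = 1.
Track Bezout coefficients alongside the remainders: start with r₀ = 805 = a·1 + b·0 (s = 1, t = 0) and r₁ = 328 = a·0 + b·1 (s = 0, t = 1); each new remainder r_{k+1} = r_{k-1} − q_k·r_k inherits s_{k+1} = s_{k-1} − q_k·s_k, t_{k+1} = t_{k-1} − q_k·t_k, so r_k = a·s_k + b·t_k at every step:
  q = 2: r = 149, s = 1 − 2·0 = 1, t = 0 − 2·1 = -2  (check: 805·1 + 328·(-2) = 149)
  q = 2: r = 30, s = 0 − 2·1 = -2, t = 1 − 2·(-2) = 5  (check: 805·(-2) + 328·5 = 30)
  q = 4: r = 29, s = 1 − 4·(-2) = 9, t = -2 − 4·5 = -22  (check: 805·9 + 328·(-22) = 29)
  q = 1: r = 1, s = -2 − 1·9 = -11, t = 5 − 1·(-22) = 27  (check: 805·(-11) + 328·27 = 1)
The row with r = 1 (the gcd) gives the Bezout coefficients s = -11, t = 27.
Result: 805 · (-11) + 328 · (27) = 1.

gcd(805, 328) = 1; s = -11, t = 27 (check: 805·(-11) + 328·27 = 1).


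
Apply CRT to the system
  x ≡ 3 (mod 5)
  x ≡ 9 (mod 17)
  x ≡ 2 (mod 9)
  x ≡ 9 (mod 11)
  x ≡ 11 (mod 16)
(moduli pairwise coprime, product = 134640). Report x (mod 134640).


Product of moduli M = 5 · 17 · 9 · 11 · 16 = 134640.
Merge one congruence at a time:
  Start: x ≡ 3 (mod 5).
  Combine with x ≡ 9 (mod 17); new modulus lcm = 85.
    Write x = 3 + 5·t and substitute into x ≡ 9 (mod 17): 5·t ≡ 9 − 3 = 6 (mod 17).
    The inverse of 5 mod 17 is 7 (since 5·7 = 35 = 2·17 + 1), so t ≡ 7·6 = 42 ≡ 8 (mod 17).
    Then x = 3 + 5·8 = 43, valid modulo lcm(5, 17) = 85: x ≡ 43 (mod 85).
  Combine with x ≡ 2 (mod 9); new modulus lcm = 765.
    Write x = 43 + 85·t and substitute into x ≡ 2 (mod 9): 85·t ≡ 2 − 43 = -41 (mod 9).
    Reduce coefficients mod 9: 4·t ≡ 4 (mod 9).
    The inverse of 4 mod 9 is 7 (since 4·7 = 28 = 3·9 + 1), so t ≡ 7·4 = 28 ≡ 1 (mod 9).
    Then x = 43 + 85·1 = 128, valid modulo lcm(85, 9) = 765: x ≡ 128 (mod 765).
  Combine with x ≡ 9 (mod 11); new modulus lcm = 8415.
    Write x = 128 + 765·t and substitute into x ≡ 9 (mod 11): 765·t ≡ 9 − 128 = -119 (mod 11).
    Reduce coefficients mod 11: 6·t ≡ 2 (mod 11).
    The inverse of 6 mod 11 is 2 (since 6·2 = 12 = 1·11 + 1), so t ≡ 2·2 = 4 ≡ 4 (mod 11).
    Then x = 128 + 765·4 = 3188, valid modulo lcm(765, 11) = 8415: x ≡ 3188 (mod 8415).
  Combine with x ≡ 11 (mod 16); new modulus lcm = 134640.
    Write x = 3188 + 8415·t and substitute into x ≡ 11 (mod 16): 8415·t ≡ 11 − 3188 = -3177 (mod 16).
    Reduce coefficients mod 16: 15·t ≡ 7 (mod 16).
    The inverse of 15 mod 16 is 15 (since 15·15 = 225 = 14·16 + 1), so t ≡ 15·7 = 105 ≡ 9 (mod 16).
    Then x = 3188 + 8415·9 = 78923, valid modulo lcm(8415, 16) = 134640: x ≡ 78923 (mod 134640).
Verify against each original: 78923 mod 5 = 3, 78923 mod 17 = 9, 78923 mod 9 = 2, 78923 mod 11 = 9, 78923 mod 16 = 11.

x ≡ 78923 (mod 134640).


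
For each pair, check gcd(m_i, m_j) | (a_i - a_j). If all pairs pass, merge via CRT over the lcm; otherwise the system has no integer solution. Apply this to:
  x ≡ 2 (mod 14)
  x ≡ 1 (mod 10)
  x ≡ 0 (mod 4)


Moduli 14, 10, 4 are not pairwise coprime, so CRT works modulo lcm(m_i) when all pairwise compatibility conditions hold.
Pairwise compatibility: gcd(m_i, m_j) must divide a_i - a_j for every pair.
Merge one congruence at a time:
  Start: x ≡ 2 (mod 14).
  Combine with x ≡ 1 (mod 10): gcd(14, 10) = 2, and 1 - 2 = -1 is NOT divisible by 2.
    ⇒ system is inconsistent (no integer solution).

No solution (the system is inconsistent).


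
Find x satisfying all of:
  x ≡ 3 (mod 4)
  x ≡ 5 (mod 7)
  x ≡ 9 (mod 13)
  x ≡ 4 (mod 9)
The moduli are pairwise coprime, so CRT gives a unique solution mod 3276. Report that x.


Product of moduli M = 4 · 7 · 13 · 9 = 3276.
Merge one congruence at a time:
  Start: x ≡ 3 (mod 4).
  Combine with x ≡ 5 (mod 7); new modulus lcm = 28.
    Write x = 3 + 4·t and substitute into x ≡ 5 (mod 7): 4·t ≡ 5 − 3 = 2 (mod 7).
    The inverse of 4 mod 7 is 2 (since 4·2 = 8 = 1·7 + 1), so t ≡ 2·2 = 4 ≡ 4 (mod 7).
    Then x = 3 + 4·4 = 19, valid modulo lcm(4, 7) = 28: x ≡ 19 (mod 28).
  Combine with x ≡ 9 (mod 13); new modulus lcm = 364.
    Write x = 19 + 28·t and substitute into x ≡ 9 (mod 13): 28·t ≡ 9 − 19 = -10 (mod 13).
    Reduce coefficients mod 13: 2·t ≡ 3 (mod 13).
    The inverse of 2 mod 13 is 7 (since 2·7 = 14 = 1·13 + 1), so t ≡ 7·3 = 21 ≡ 8 (mod 13).
    Then x = 19 + 28·8 = 243, valid modulo lcm(28, 13) = 364: x ≡ 243 (mod 364).
  Combine with x ≡ 4 (mod 9); new modulus lcm = 3276.
    Write x = 243 + 364·t and substitute into x ≡ 4 (mod 9): 364·t ≡ 4 − 243 = -239 (mod 9).
    Reduce coefficients mod 9: 4·t ≡ 4 (mod 9).
    The inverse of 4 mod 9 is 7 (since 4·7 = 28 = 3·9 + 1), so t ≡ 7·4 = 28 ≡ 1 (mod 9).
    Then x = 243 + 364·1 = 607, valid modulo lcm(364, 9) = 3276: x ≡ 607 (mod 3276).
Verify against each original: 607 mod 4 = 3, 607 mod 7 = 5, 607 mod 13 = 9, 607 mod 9 = 4.

x ≡ 607 (mod 3276).


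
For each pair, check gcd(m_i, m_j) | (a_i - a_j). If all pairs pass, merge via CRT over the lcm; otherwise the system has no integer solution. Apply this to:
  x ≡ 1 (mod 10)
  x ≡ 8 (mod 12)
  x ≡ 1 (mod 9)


Moduli 10, 12, 9 are not pairwise coprime, so CRT works modulo lcm(m_i) when all pairwise compatibility conditions hold.
Pairwise compatibility: gcd(m_i, m_j) must divide a_i - a_j for every pair.
Merge one congruence at a time:
  Start: x ≡ 1 (mod 10).
  Combine with x ≡ 8 (mod 12): gcd(10, 12) = 2, and 8 - 1 = 7 is NOT divisible by 2.
    ⇒ system is inconsistent (no integer solution).

No solution (the system is inconsistent).


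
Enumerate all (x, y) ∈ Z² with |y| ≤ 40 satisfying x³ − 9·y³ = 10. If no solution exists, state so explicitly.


The equation is x³ - 9y³ = 10. For fixed y, x³ = 9·y³ + 10, so a solution requires the RHS to be a perfect cube.
Strategy: iterate y from -40 to 40, compute RHS = 9·y³ + 10, and check whether it is a (positive or negative) perfect cube.
Check small values of y:
  y = 0: RHS = 10 is not a perfect cube.
  y = 1: RHS = 19 is not a perfect cube.
  y = -1: RHS = 1 = (1)³ ⇒ x = 1 works.
  y = 2: RHS = 82 is not a perfect cube.
  y = -2: RHS = -62 is not a perfect cube.
  y = 3: RHS = 253 is not a perfect cube.
  y = -3: RHS = -233 is not a perfect cube.
Continuing the search up to |y| = 40 finds no further solutions beyond those listed.
Collected solutions: (1, -1).

Solutions (with |y| ≤ 40): (1, -1).


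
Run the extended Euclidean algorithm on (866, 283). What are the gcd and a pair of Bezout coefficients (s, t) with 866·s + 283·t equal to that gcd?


Euclidean algorithm on (866, 283) — divide until remainder is 0:
  866 = 3 · 283 + 17
  283 = 16 · 17 + 11
  17 = 1 · 11 + 6
  11 = 1 · 6 + 5
  6 = 1 · 5 + 1
  5 = 5 · 1 + 0
gcd(866, 283) = 1.
Track Bezout coefficients alongside the remainders: start with r₀ = 866 = a·1 + b·0 (s = 1, t = 0) and r₁ = 283 = a·0 + b·1 (s = 0, t = 1); each new remainder r_{k+1} = r_{k-1} − q_k·r_k inherits s_{k+1} = s_{k-1} − q_k·s_k, t_{k+1} = t_{k-1} − q_k·t_k, so r_k = a·s_k + b·t_k at every step:
  q = 3: r = 17, s = 1 − 3·0 = 1, t = 0 − 3·1 = -3  (check: 866·1 + 283·(-3) = 17)
  q = 16: r = 11, s = 0 − 16·1 = -16, t = 1 − 16·(-3) = 49  (check: 866·(-16) + 283·49 = 11)
  q = 1: r = 6, s = 1 − 1·(-16) = 17, t = -3 − 1·49 = -52  (check: 866·17 + 283·(-52) = 6)
  q = 1: r = 5, s = -16 − 1·17 = -33, t = 49 − 1·(-52) = 101  (check: 866·(-33) + 283·101 = 5)
  q = 1: r = 1, s = 17 − 1·(-33) = 50, t = -52 − 1·101 = -153  (check: 866·50 + 283·(-153) = 1)
The row with r = 1 (the gcd) gives the Bezout coefficients s = 50, t = -153.
Result: 866 · (50) + 283 · (-153) = 1.

gcd(866, 283) = 1; s = 50, t = -153 (check: 866·50 + 283·(-153) = 1).


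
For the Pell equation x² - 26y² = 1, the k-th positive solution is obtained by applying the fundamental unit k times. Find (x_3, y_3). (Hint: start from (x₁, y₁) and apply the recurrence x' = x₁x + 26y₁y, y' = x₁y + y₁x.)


Step 1: Find the fundamental solution (x₁, y₁) of x² - 26y² = 1.
  Expand √26 as a continued fraction. a₀ = ⌊√26⌋ = 5; iterate m_{k+1} = d_k·a_k − m_k, d_{k+1} = (26 − m_{k+1}²)/d_k, a_{k+1} = ⌊(a₀ + m_{k+1})/d_{k+1}⌋ (starting m₀ = 0, d₀ = 1), with convergents p_k = a_k·p_{k-1} + p_{k-2}, q_k = a_k·q_{k-1} + q_{k-2} (p₋₁ = 1, q₋₁ = 0):
  k = 0: a₀ = 5; p₀/q₀ = 5/1; p₀² − 26·q₀² = 25 − 26 = -1.
  k = 1: m = 5, d = 1, a = ⌊(5 + 5)/1⌋ = 10; p/q = (10·5 + 1)/(10·1 + 0) = 51/10; p² − 26·q² = 2601 − 2600 = 1.
  The first convergent with p² − 26·q² = 1 gives the fundamental solution (x₁, y₁) = (51, 10).
Step 2: Apply the recurrence (x_{n+1}, y_{n+1}) = (x₁x_n + 26y₁y_n, x₁y_n + y₁x_n) repeatedly.
  From (x_1, y_1) = (51, 10): x_2 = 51·51 + 26·10·10 = 5201; y_2 = 51·10 + 10·51 = 1020.
  From (x_2, y_2) = (5201, 1020): x_3 = 51·5201 + 26·10·1020 = 530451; y_3 = 51·1020 + 10·5201 = 104030.
Step 3: Verify x_3² - 26·y_3² = 281378263401 - 281378263400 = 1 (should be 1). ✓

(x_1, y_1) = (51, 10); (x_3, y_3) = (530451, 104030).


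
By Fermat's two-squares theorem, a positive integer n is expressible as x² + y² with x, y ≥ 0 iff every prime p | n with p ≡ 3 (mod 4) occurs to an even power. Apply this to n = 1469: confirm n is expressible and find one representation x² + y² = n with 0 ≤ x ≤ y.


Step 1: Factor n = 1469 = 13 · 113.
Step 2: Check the mod-4 condition on each prime factor: 13 ≡ 1 (mod 4), exponent 1; 113 ≡ 1 (mod 4), exponent 1.
All primes ≡ 3 (mod 4) appear to even exponent (or don't appear), so by the two-squares theorem n IS expressible as a sum of two squares.
Step 3: Build a representation. Here n = 13 · 113 is a product of primes ≡ 1 (mod 4). Each prime p ≡ 1 (mod 4) is itself a sum of two squares; find a² by testing p − a² for a perfect square:
  13: 13 − 1² = 12, 13 − 2² = 9 = 3² ⇒ 13 = 2² + 3².
  113: 113 − 1² = 112, 113 − 2² = 109, 113 − 3² = 104, 113 − 4² = 97, 113 − 5² = 88, 113 − 6² = 77, 113 − 7² = 64 = 8² ⇒ 113 = 7² + 8².
  Combine using the Brahmagupta–Fibonacci identity (a² + b²)(c² + d²) = (ac − bd)² + (ad + bc)² = (ac + bd)² + (ad − bc)²:
  13 · 113 = 1469: from (2² + 3²)(7² + 8²), take (2·7 − 3·8, 2·8 + 3·7) = (14 − 24, 16 + 21) = (-10, 37); dropping signs (only squares matter) gives (10, 37); check 10² + 37² = 100 + 1369 = 1469 ✓.
Step 4: Order so x ≤ y and verify: 10² + 37² = 100 + 1369 = 1469 = n. ✓

n = 1469 = 10² + 37² (one valid representation with x ≤ y).


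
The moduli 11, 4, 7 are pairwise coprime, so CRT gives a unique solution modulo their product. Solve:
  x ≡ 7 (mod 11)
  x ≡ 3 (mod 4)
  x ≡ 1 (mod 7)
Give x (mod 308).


Moduli 11, 4, 7 are pairwise coprime; by CRT there is a unique solution modulo M = 11 · 4 · 7 = 308.
Solve pairwise, accumulating the modulus:
  Start with x ≡ 7 (mod 11).
  Combine with x ≡ 3 (mod 4): since gcd(11, 4) = 1, we get a unique residue mod 44.
    Write x = 7 + 11·t and substitute into x ≡ 3 (mod 4): 11·t ≡ 3 − 7 = -4 (mod 4).
    Reduce coefficients mod 4: 3·t ≡ 0 (mod 4).
    The inverse of 3 mod 4 is 3 (since 3·3 = 9 = 2·4 + 1), so t ≡ 3·0 = 0 ≡ 0 (mod 4).
    Then x = 7 + 11·0 = 7, valid modulo lcm(11, 4) = 44: x ≡ 7 (mod 44).
  Combine with x ≡ 1 (mod 7): since gcd(44, 7) = 1, we get a unique residue mod 308.
    Write x = 7 + 44·t and substitute into x ≡ 1 (mod 7): 44·t ≡ 1 − 7 = -6 (mod 7).
    Reduce coefficients mod 7: 2·t ≡ 1 (mod 7).
    The inverse of 2 mod 7 is 4 (since 2·4 = 8 = 1·7 + 1), so t ≡ 4·1 = 4 ≡ 4 (mod 7).
    Then x = 7 + 44·4 = 183, valid modulo lcm(44, 7) = 308: x ≡ 183 (mod 308).
Verify: 183 mod 11 = 7 ✓, 183 mod 4 = 3 ✓, 183 mod 7 = 1 ✓.

x ≡ 183 (mod 308).


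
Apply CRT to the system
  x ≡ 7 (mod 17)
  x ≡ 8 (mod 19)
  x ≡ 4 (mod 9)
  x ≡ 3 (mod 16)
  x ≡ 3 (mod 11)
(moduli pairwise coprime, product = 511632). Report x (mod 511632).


Product of moduli M = 17 · 19 · 9 · 16 · 11 = 511632.
Merge one congruence at a time:
  Start: x ≡ 7 (mod 17).
  Combine with x ≡ 8 (mod 19); new modulus lcm = 323.
    Write x = 7 + 17·t and substitute into x ≡ 8 (mod 19): 17·t ≡ 8 − 7 = 1 (mod 19).
    The inverse of 17 mod 19 is 9 (since 17·9 = 153 = 8·19 + 1), so t ≡ 9·1 = 9 ≡ 9 (mod 19).
    Then x = 7 + 17·9 = 160, valid modulo lcm(17, 19) = 323: x ≡ 160 (mod 323).
  Combine with x ≡ 4 (mod 9); new modulus lcm = 2907.
    Write x = 160 + 323·t and substitute into x ≡ 4 (mod 9): 323·t ≡ 4 − 160 = -156 (mod 9).
    Reduce coefficients mod 9: 8·t ≡ 6 (mod 9).
    The inverse of 8 mod 9 is 8 (since 8·8 = 64 = 7·9 + 1), so t ≡ 8·6 = 48 ≡ 3 (mod 9).
    Then x = 160 + 323·3 = 1129, valid modulo lcm(323, 9) = 2907: x ≡ 1129 (mod 2907).
  Combine with x ≡ 3 (mod 16); new modulus lcm = 46512.
    Write x = 1129 + 2907·t and substitute into x ≡ 3 (mod 16): 2907·t ≡ 3 − 1129 = -1126 (mod 16).
    Reduce coefficients mod 16: 11·t ≡ 10 (mod 16).
    The inverse of 11 mod 16 is 3 (since 11·3 = 33 = 2·16 + 1), so t ≡ 3·10 = 30 ≡ 14 (mod 16).
    Then x = 1129 + 2907·14 = 41827, valid modulo lcm(2907, 16) = 46512: x ≡ 41827 (mod 46512).
  Combine with x ≡ 3 (mod 11); new modulus lcm = 511632.
    Write x = 41827 + 46512·t and substitute into x ≡ 3 (mod 11): 46512·t ≡ 3 − 41827 = -41824 (mod 11).
    Reduce coefficients mod 11: 4·t ≡ 9 (mod 11).
    The inverse of 4 mod 11 is 3 (since 4·3 = 12 = 1·11 + 1), so t ≡ 3·9 = 27 ≡ 5 (mod 11).
    Then x = 41827 + 46512·5 = 274387, valid modulo lcm(46512, 11) = 511632: x ≡ 274387 (mod 511632).
Verify against each original: 274387 mod 17 = 7, 274387 mod 19 = 8, 274387 mod 9 = 4, 274387 mod 16 = 3, 274387 mod 11 = 3.

x ≡ 274387 (mod 511632).


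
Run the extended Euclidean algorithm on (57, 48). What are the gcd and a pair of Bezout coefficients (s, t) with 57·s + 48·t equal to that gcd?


Euclidean algorithm on (57, 48) — divide until remainder is 0:
  57 = 1 · 48 + 9
  48 = 5 · 9 + 3
  9 = 3 · 3 + 0
gcd(57, 48) = 3.
Track Bezout coefficients alongside the remainders: start with r₀ = 57 = a·1 + b·0 (s = 1, t = 0) and r₁ = 48 = a·0 + b·1 (s = 0, t = 1); each new remainder r_{k+1} = r_{k-1} − q_k·r_k inherits s_{k+1} = s_{k-1} − q_k·s_k, t_{k+1} = t_{k-1} − q_k·t_k, so r_k = a·s_k + b·t_k at every step:
  q = 1: r = 9, s = 1 − 1·0 = 1, t = 0 − 1·1 = -1  (check: 57·1 + 48·(-1) = 9)
  q = 5: r = 3, s = 0 − 5·1 = -5, t = 1 − 5·(-1) = 6  (check: 57·(-5) + 48·6 = 3)
The row with r = 3 (the gcd) gives the Bezout coefficients s = -5, t = 6.
Result: 57 · (-5) + 48 · (6) = 3.

gcd(57, 48) = 3; s = -5, t = 6 (check: 57·(-5) + 48·6 = 3).


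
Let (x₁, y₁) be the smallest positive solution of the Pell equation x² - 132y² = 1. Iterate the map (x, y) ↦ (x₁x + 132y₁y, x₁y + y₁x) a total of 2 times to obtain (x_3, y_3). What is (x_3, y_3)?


Step 1: Find the fundamental solution (x₁, y₁) of x² - 132y² = 1.
  Expand √132 as a continued fraction. a₀ = ⌊√132⌋ = 11; iterate m_{k+1} = d_k·a_k − m_k, d_{k+1} = (132 − m_{k+1}²)/d_k, a_{k+1} = ⌊(a₀ + m_{k+1})/d_{k+1}⌋ (starting m₀ = 0, d₀ = 1), with convergents p_k = a_k·p_{k-1} + p_{k-2}, q_k = a_k·q_{k-1} + q_{k-2} (p₋₁ = 1, q₋₁ = 0):
  k = 0: a₀ = 11; p₀/q₀ = 11/1; p₀² − 132·q₀² = 121 − 132 = -11.
  k = 1: m = 11, d = 11, a = ⌊(11 + 11)/11⌋ = 2; p/q = (2·11 + 1)/(2·1 + 0) = 23/2; p² − 132·q² = 529 − 528 = 1.
  The first convergent with p² − 132·q² = 1 gives the fundamental solution (x₁, y₁) = (23, 2).
Step 2: Apply the recurrence (x_{n+1}, y_{n+1}) = (x₁x_n + 132y₁y_n, x₁y_n + y₁x_n) repeatedly.
  From (x_1, y_1) = (23, 2): x_2 = 23·23 + 132·2·2 = 1057; y_2 = 23·2 + 2·23 = 92.
  From (x_2, y_2) = (1057, 92): x_3 = 23·1057 + 132·2·92 = 48599; y_3 = 23·92 + 2·1057 = 4230.
Step 3: Verify x_3² - 132·y_3² = 2361862801 - 2361862800 = 1 (should be 1). ✓

(x_1, y_1) = (23, 2); (x_3, y_3) = (48599, 4230).


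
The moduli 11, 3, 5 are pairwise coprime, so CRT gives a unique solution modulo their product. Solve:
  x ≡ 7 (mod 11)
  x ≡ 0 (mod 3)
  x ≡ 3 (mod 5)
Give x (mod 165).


Moduli 11, 3, 5 are pairwise coprime; by CRT there is a unique solution modulo M = 11 · 3 · 5 = 165.
Solve pairwise, accumulating the modulus:
  Start with x ≡ 7 (mod 11).
  Combine with x ≡ 0 (mod 3): since gcd(11, 3) = 1, we get a unique residue mod 33.
    Write x = 7 + 11·t and substitute into x ≡ 0 (mod 3): 11·t ≡ 0 − 7 = -7 (mod 3).
    Reduce coefficients mod 3: 2·t ≡ 2 (mod 3).
    The inverse of 2 mod 3 is 2 (since 2·2 = 4 = 1·3 + 1), so t ≡ 2·2 = 4 ≡ 1 (mod 3).
    Then x = 7 + 11·1 = 18, valid modulo lcm(11, 3) = 33: x ≡ 18 (mod 33).
  Combine with x ≡ 3 (mod 5): since gcd(33, 5) = 1, we get a unique residue mod 165.
    Write x = 18 + 33·t and substitute into x ≡ 3 (mod 5): 33·t ≡ 3 − 18 = -15 (mod 5).
    Reduce coefficients mod 5: 3·t ≡ 0 (mod 5).
    The inverse of 3 mod 5 is 2 (since 3·2 = 6 = 1·5 + 1), so t ≡ 2·0 = 0 ≡ 0 (mod 5).
    Then x = 18 + 33·0 = 18, valid modulo lcm(33, 5) = 165: x ≡ 18 (mod 165).
Verify: 18 mod 11 = 7 ✓, 18 mod 3 = 0 ✓, 18 mod 5 = 3 ✓.

x ≡ 18 (mod 165).


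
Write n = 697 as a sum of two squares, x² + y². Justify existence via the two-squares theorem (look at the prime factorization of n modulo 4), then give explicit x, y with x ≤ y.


Step 1: Factor n = 697 = 17 · 41.
Step 2: Check the mod-4 condition on each prime factor: 17 ≡ 1 (mod 4), exponent 1; 41 ≡ 1 (mod 4), exponent 1.
All primes ≡ 3 (mod 4) appear to even exponent (or don't appear), so by the two-squares theorem n IS expressible as a sum of two squares.
Step 3: Build a representation. Here n = 17 · 41 is a product of primes ≡ 1 (mod 4). Each prime p ≡ 1 (mod 4) is itself a sum of two squares; find a² by testing p − a² for a perfect square:
  17: 17 − 1² = 16 = 4² ⇒ 17 = 1² + 4².
  41: 41 − 1² = 40, 41 − 2² = 37, 41 − 3² = 32, 41 − 4² = 25 = 5² ⇒ 41 = 4² + 5².
  Combine using the Brahmagupta–Fibonacci identity (a² + b²)(c² + d²) = (ac − bd)² + (ad + bc)² = (ac + bd)² + (ad − bc)²:
  17 · 41 = 697: from (1² + 4²)(4² + 5²), take (1·4 − 4·5, 1·5 + 4·4) = (4 − 20, 5 + 16) = (-16, 21); dropping signs (only squares matter) gives (16, 21); check 16² + 21² = 256 + 441 = 697 ✓.
Step 4: Order so x ≤ y and verify: 16² + 21² = 256 + 441 = 697 = n. ✓

n = 697 = 16² + 21² (one valid representation with x ≤ y).


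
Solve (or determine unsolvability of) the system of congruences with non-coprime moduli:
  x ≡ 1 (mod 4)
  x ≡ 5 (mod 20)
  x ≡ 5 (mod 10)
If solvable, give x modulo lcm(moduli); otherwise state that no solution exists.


Moduli 4, 20, 10 are not pairwise coprime, so CRT works modulo lcm(m_i) when all pairwise compatibility conditions hold.
Pairwise compatibility: gcd(m_i, m_j) must divide a_i - a_j for every pair.
Merge one congruence at a time:
  Start: x ≡ 1 (mod 4).
  Combine with x ≡ 5 (mod 20): gcd(4, 20) = 4; 5 - 1 = 4, which IS divisible by 4, so compatible.
    Write x = 1 + 4·t and substitute into x ≡ 5 (mod 20): 4·t ≡ 5 − 1 = 4 (mod 20).
    Divide the congruence (and modulus) by g = 4: 1·t ≡ 1 (mod 5).
    So t ≡ 1 (mod 5).
    Then x = 1 + 4·1 = 5, valid modulo lcm(4, 20) = 20: x ≡ 5 (mod 20).
  Combine with x ≡ 5 (mod 10): gcd(20, 10) = 10; 5 - 5 = 0, which IS divisible by 10, so compatible.
    Write x = 5 + 20·t and substitute into x ≡ 5 (mod 10): 20·t ≡ 5 − 5 = 0 (mod 10).
    Divide the congruence (and modulus) by g = 10: 2·t ≡ 0 (mod 1).
    Modulo 1 every t works; take t = 0.
    Then x = 5 + 20·0 = 5, valid modulo lcm(20, 10) = 20: x ≡ 5 (mod 20).
Verify: 5 mod 4 = 1, 5 mod 20 = 5, 5 mod 10 = 5.

x ≡ 5 (mod 20).


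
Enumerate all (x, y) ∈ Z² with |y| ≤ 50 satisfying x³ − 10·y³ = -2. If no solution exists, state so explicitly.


The equation is x³ - 10y³ = -2. For fixed y, x³ = 10·y³ − 2, so a solution requires the RHS to be a perfect cube.
Strategy: iterate y from -50 to 50, compute RHS = 10·y³ − 2, and check whether it is a (positive or negative) perfect cube.
Check small values of y:
  y = 0: RHS = -2 is not a perfect cube.
  y = 1: RHS = 8 = (2)³ ⇒ x = 2 works.
  y = -1: RHS = -12 is not a perfect cube.
  y = 2: RHS = 78 is not a perfect cube.
  y = -2: RHS = -82 is not a perfect cube.
  y = 3: RHS = 268 is not a perfect cube.
  y = -3: RHS = -272 is not a perfect cube.
Continuing the search up to |y| = 50 finds no further solutions beyond those listed.
Collected solutions: (2, 1).

Solutions (with |y| ≤ 50): (2, 1).


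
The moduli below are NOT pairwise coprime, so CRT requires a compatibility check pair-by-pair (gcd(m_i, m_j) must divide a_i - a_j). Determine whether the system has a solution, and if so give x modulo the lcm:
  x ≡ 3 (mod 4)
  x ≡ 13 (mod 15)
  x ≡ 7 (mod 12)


Moduli 4, 15, 12 are not pairwise coprime, so CRT works modulo lcm(m_i) when all pairwise compatibility conditions hold.
Pairwise compatibility: gcd(m_i, m_j) must divide a_i - a_j for every pair.
Merge one congruence at a time:
  Start: x ≡ 3 (mod 4).
  Combine with x ≡ 13 (mod 15): gcd(4, 15) = 1; 13 - 3 = 10, which IS divisible by 1, so compatible.
    Write x = 3 + 4·t and substitute into x ≡ 13 (mod 15): 4·t ≡ 13 − 3 = 10 (mod 15).
    The inverse of 4 mod 15 is 4 (since 4·4 = 16 = 1·15 + 1), so t ≡ 4·10 = 40 ≡ 10 (mod 15).
    Then x = 3 + 4·10 = 43, valid modulo lcm(4, 15) = 60: x ≡ 43 (mod 60).
  Combine with x ≡ 7 (mod 12): gcd(60, 12) = 12; 7 - 43 = -36, which IS divisible by 12, so compatible.
    Write x = 43 + 60·t and substitute into x ≡ 7 (mod 12): 60·t ≡ 7 − 43 = -36 (mod 12).
    Divide the congruence (and modulus) by g = 12: 5·t ≡ -3 (mod 1).
    Modulo 1 every t works; take t = 0.
    Then x = 43 + 60·0 = 43, valid modulo lcm(60, 12) = 60: x ≡ 43 (mod 60).
Verify: 43 mod 4 = 3, 43 mod 15 = 13, 43 mod 12 = 7.

x ≡ 43 (mod 60).


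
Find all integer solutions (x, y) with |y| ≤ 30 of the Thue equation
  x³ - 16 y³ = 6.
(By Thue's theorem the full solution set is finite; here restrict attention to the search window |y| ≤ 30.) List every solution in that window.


The equation is x³ - 16y³ = 6. For fixed y, x³ = 16·y³ + 6, so a solution requires the RHS to be a perfect cube.
Strategy: iterate y from -30 to 30, compute RHS = 16·y³ + 6, and check whether it is a (positive or negative) perfect cube.
Check small values of y:
  y = 0: RHS = 6 is not a perfect cube.
  y = 1: RHS = 22 is not a perfect cube.
  y = -1: RHS = -10 is not a perfect cube.
  y = 2: RHS = 134 is not a perfect cube.
  y = -2: RHS = -122 is not a perfect cube.
  y = 3: RHS = 438 is not a perfect cube.
  y = -3: RHS = -426 is not a perfect cube.
Continuing the search up to |y| = 30 finds no solutions either.
No (x, y) in the scanned range satisfies the equation.

No integer solutions with |y| ≤ 30.


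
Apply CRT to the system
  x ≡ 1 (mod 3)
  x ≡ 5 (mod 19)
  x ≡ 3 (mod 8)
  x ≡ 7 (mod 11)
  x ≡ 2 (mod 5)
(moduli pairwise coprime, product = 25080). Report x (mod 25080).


Product of moduli M = 3 · 19 · 8 · 11 · 5 = 25080.
Merge one congruence at a time:
  Start: x ≡ 1 (mod 3).
  Combine with x ≡ 5 (mod 19); new modulus lcm = 57.
    Write x = 1 + 3·t and substitute into x ≡ 5 (mod 19): 3·t ≡ 5 − 1 = 4 (mod 19).
    The inverse of 3 mod 19 is 13 (since 3·13 = 39 = 2·19 + 1), so t ≡ 13·4 = 52 ≡ 14 (mod 19).
    Then x = 1 + 3·14 = 43, valid modulo lcm(3, 19) = 57: x ≡ 43 (mod 57).
  Combine with x ≡ 3 (mod 8); new modulus lcm = 456.
    Write x = 43 + 57·t and substitute into x ≡ 3 (mod 8): 57·t ≡ 3 − 43 = -40 (mod 8).
    Reduce coefficients mod 8: 1·t ≡ 0 (mod 8).
    So t ≡ 0 (mod 8).
    Then x = 43 + 57·0 = 43, valid modulo lcm(57, 8) = 456: x ≡ 43 (mod 456).
  Combine with x ≡ 7 (mod 11); new modulus lcm = 5016.
    Write x = 43 + 456·t and substitute into x ≡ 7 (mod 11): 456·t ≡ 7 − 43 = -36 (mod 11).
    Reduce coefficients mod 11: 5·t ≡ 8 (mod 11).
    The inverse of 5 mod 11 is 9 (since 5·9 = 45 = 4·11 + 1), so t ≡ 9·8 = 72 ≡ 6 (mod 11).
    Then x = 43 + 456·6 = 2779, valid modulo lcm(456, 11) = 5016: x ≡ 2779 (mod 5016).
  Combine with x ≡ 2 (mod 5); new modulus lcm = 25080.
    Write x = 2779 + 5016·t and substitute into x ≡ 2 (mod 5): 5016·t ≡ 2 − 2779 = -2777 (mod 5).
    Reduce coefficients mod 5: 1·t ≡ 3 (mod 5).
    So t ≡ 3 (mod 5).
    Then x = 2779 + 5016·3 = 17827, valid modulo lcm(5016, 5) = 25080: x ≡ 17827 (mod 25080).
Verify against each original: 17827 mod 3 = 1, 17827 mod 19 = 5, 17827 mod 8 = 3, 17827 mod 11 = 7, 17827 mod 5 = 2.

x ≡ 17827 (mod 25080).
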